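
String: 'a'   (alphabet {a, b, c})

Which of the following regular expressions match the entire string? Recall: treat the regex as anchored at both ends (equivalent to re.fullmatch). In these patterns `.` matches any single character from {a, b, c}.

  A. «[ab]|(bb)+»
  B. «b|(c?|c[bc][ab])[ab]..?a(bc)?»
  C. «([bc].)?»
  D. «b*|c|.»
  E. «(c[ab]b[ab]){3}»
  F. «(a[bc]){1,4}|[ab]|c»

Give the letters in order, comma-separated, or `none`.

A → match
B → no match
C → no match
D → match
E → no match — must start with 'c'
F → match

A, D, F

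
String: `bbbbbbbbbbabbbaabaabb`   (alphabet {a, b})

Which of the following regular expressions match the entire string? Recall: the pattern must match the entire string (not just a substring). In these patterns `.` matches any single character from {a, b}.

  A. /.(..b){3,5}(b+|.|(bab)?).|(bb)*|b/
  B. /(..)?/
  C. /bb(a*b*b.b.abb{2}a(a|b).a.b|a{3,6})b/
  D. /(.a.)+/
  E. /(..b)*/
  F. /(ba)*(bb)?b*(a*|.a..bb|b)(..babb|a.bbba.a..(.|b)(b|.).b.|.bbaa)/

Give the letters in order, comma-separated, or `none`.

C

A → no match
B → no match
C → match
D → no match
E → no match
F → no match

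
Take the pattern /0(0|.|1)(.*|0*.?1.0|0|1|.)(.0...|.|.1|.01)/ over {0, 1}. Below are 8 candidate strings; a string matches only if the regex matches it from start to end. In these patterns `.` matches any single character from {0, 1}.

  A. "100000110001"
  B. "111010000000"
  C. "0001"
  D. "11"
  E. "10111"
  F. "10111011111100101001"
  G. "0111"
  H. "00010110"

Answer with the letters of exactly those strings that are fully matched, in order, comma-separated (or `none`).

A → no match — must start with "0"
B → no match — must start with "0"
C → match
D → no match — must start with "0"
E → no match — must start with "0"
F → no match — must start with "0"
G → match
H → match

C, G, H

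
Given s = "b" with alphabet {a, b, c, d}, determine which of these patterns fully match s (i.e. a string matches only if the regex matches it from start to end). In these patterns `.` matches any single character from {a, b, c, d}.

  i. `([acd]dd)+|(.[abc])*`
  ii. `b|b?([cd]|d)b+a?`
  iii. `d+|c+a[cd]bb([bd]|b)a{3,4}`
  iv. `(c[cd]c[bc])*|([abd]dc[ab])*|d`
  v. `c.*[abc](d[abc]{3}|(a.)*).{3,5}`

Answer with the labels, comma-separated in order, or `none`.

ii

i → no match
ii → match
iii → no match
iv → no match
v → no match — must start with "c"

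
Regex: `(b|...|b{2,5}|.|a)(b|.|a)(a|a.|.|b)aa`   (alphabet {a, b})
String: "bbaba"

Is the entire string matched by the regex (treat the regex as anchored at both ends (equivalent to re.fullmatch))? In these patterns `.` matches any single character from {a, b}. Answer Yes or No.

Every match must end with "aa", but "bbaba" does not.

No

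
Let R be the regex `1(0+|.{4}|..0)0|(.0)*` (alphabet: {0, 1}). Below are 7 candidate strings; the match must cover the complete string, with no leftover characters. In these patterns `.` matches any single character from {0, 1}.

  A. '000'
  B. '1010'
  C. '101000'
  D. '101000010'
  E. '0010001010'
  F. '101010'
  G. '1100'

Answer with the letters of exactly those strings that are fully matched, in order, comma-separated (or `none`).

A. '000' → no match
B. '1010' → match
C. '101000' → match
D. '101000010' → no match
E. '0010001010' → match
F. '101010' → match
G. '1100' → no match

B, C, E, F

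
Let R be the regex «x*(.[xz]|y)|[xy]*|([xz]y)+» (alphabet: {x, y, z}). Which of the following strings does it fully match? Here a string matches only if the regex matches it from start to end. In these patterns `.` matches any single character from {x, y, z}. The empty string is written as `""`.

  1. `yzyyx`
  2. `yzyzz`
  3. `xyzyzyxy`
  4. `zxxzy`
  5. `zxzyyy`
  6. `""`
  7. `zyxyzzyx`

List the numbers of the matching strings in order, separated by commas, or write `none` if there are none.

1 → no match
2 → no match
3 → match
4 → no match
5 → no match
6 → match
7 → no match

3, 6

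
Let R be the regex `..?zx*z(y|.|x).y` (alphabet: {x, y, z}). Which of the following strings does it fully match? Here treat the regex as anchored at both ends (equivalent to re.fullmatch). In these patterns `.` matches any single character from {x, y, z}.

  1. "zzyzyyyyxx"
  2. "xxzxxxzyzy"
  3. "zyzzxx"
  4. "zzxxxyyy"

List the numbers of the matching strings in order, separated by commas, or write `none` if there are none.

1 → no match — must end with "y"
2 → match
3 → no match — must end with "y"
4 → no match

2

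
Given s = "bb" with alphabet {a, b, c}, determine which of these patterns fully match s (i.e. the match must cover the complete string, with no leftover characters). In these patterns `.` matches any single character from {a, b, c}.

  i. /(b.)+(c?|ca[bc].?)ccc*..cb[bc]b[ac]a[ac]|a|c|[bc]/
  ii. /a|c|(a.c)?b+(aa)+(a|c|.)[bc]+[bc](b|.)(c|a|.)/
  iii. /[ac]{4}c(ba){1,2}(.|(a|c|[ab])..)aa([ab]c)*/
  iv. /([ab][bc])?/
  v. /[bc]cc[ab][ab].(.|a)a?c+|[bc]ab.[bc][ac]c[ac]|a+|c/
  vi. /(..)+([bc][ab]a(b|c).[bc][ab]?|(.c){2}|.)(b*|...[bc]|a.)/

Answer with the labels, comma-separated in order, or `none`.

iv

i → no match
ii → no match
iii → no match
iv → match
v → no match
vi → no match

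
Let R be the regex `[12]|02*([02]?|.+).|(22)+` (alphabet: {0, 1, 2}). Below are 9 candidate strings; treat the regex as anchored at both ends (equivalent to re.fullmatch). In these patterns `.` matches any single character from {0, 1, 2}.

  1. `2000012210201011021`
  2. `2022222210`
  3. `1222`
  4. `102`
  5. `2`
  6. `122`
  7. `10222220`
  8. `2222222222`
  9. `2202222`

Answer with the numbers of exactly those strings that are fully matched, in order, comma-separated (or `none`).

5, 8

1 → no match
2. `2022222210` → no match
3. `1222` → no match
4. `102` → no match
5. `2` → match
6. `122` → no match
7. `10222220` → no match
8. `2222222222` → match
9. `2202222` → no match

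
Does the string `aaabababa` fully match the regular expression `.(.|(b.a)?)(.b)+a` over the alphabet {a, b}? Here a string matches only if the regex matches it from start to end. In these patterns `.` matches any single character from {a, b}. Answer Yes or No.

Yes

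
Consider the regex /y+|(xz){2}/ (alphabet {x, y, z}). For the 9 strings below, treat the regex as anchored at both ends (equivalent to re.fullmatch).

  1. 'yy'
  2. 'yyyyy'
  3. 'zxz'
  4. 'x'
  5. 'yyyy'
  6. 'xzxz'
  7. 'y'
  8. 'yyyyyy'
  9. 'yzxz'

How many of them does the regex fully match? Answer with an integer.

6

1. 'yy' → match
2. 'yyyyy' → match
3. 'zxz' → no match
4. 'x' → no match
5. 'yyyy' → match
6. 'xzxz' → match
7. 'y' → match
8. 'yyyyyy' → match
9. 'yzxz' → no match
Total matched: 6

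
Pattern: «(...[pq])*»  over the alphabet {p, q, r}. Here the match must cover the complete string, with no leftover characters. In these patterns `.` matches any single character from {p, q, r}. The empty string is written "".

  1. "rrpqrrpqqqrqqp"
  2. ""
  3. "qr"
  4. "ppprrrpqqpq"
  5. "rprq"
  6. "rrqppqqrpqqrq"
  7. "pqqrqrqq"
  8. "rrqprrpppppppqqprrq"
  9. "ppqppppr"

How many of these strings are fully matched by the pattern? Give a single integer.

2

1 → no match
2. "" → match
3. "qr" → no match
4. "ppprrrpqqpq" → no match
5. "rprq" → match
6 → no match
7. "pqqrqrqq" → no match
8 → no match
9. "ppqppppr" → no match
Total matched: 2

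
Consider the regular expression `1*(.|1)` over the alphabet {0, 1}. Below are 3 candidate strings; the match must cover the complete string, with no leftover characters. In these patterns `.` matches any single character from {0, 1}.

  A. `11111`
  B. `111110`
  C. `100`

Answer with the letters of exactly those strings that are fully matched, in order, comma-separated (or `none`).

A → match
B → match
C → no match

A, B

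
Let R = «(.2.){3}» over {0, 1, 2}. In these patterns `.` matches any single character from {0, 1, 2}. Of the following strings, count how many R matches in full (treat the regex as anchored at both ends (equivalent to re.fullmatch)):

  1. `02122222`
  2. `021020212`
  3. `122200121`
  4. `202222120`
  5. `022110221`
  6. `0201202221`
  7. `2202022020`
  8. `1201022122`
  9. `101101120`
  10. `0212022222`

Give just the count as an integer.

0

1 → no match
2 → no match
3 → no match
4 → no match
5 → no match
6 → no match
7 → no match
8 → no match
9 → no match
10 → no match
Total matched: 0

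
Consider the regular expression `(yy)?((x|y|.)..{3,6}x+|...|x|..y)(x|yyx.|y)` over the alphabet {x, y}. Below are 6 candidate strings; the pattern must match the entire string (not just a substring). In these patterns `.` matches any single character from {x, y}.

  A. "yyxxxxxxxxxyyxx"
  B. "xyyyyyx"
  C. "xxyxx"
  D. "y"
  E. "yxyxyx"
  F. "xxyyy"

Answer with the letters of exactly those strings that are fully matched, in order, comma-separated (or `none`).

A → match
B. "xyyyyyx" → no match
C. "xxyxx" → no match
D. "y" → no match
E. "yxyxyx" → no match
F. "xxyyy" → no match

A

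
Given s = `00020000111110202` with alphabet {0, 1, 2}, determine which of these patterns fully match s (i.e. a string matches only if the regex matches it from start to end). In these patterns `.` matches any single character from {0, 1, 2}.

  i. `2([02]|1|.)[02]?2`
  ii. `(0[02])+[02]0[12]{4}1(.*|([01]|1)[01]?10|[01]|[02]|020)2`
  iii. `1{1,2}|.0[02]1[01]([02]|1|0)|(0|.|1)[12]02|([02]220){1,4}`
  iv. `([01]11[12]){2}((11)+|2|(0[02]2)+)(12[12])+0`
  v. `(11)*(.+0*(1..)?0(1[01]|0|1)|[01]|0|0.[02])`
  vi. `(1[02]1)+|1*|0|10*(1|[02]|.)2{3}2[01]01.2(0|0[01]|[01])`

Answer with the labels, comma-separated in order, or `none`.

i → no match — must start with `2`
ii → match
iii → no match
iv → no match — must end with `0`
v → no match
vi → no match

ii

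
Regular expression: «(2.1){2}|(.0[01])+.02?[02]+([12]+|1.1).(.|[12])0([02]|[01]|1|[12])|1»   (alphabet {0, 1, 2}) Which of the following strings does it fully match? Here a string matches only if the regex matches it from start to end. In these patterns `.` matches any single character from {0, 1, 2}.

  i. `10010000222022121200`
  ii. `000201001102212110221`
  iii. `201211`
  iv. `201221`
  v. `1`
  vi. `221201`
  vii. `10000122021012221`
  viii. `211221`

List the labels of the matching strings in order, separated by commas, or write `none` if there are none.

i → match
ii → no match
iii → match
iv → match
v → match
vi → match
vii → no match
viii → match

i, iii, iv, v, vi, viii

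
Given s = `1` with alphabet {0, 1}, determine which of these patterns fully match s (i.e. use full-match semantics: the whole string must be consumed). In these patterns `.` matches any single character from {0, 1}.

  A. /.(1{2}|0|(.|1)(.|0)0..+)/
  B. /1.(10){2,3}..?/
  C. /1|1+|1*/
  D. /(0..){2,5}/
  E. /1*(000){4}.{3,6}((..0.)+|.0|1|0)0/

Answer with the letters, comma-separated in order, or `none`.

A → no match
B → no match
C → match
D → no match — must start with `0`
E → no match — must end with `0`

C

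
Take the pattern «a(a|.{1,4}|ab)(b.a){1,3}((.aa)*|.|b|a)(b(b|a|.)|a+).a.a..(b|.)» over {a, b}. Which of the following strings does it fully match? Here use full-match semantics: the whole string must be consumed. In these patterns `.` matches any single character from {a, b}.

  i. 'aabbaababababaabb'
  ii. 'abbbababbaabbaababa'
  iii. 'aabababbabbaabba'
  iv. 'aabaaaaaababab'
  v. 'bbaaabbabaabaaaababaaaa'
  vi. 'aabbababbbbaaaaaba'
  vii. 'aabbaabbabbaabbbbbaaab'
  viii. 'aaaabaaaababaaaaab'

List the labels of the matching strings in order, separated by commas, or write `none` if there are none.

i → no match
ii → no match
iii → no match
iv → match
v → no match — must start with 'a'
vi → no match
vii → no match
viii → no match

iv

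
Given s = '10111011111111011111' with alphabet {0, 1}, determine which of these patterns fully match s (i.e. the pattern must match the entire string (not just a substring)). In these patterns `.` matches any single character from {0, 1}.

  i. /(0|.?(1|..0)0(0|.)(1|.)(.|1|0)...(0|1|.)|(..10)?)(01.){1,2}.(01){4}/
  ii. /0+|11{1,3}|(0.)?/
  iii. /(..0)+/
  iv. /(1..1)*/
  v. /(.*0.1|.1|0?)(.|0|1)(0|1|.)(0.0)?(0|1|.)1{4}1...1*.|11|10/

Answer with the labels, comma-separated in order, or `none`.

i → no match — must end with '01'
ii → no match
iii → no match — must end with '0'
iv → match
v → match

iv, v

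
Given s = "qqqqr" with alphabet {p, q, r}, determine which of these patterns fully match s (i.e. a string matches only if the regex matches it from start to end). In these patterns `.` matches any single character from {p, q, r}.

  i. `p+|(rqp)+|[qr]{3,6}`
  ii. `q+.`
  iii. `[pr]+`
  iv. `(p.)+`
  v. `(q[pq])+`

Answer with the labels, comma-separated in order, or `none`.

i → match
ii → match
iii → no match
iv → no match — must start with "p"
v → no match

i, ii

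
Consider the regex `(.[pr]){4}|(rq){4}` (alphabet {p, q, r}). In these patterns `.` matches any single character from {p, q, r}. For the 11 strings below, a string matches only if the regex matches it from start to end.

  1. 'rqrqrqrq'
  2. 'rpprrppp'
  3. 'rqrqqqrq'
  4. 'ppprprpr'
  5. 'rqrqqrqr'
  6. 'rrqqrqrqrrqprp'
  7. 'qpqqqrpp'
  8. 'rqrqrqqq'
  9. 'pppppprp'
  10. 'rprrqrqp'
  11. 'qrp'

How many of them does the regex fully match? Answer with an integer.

5

1. 'rqrqrqrq' → match
2. 'rpprrppp' → match
3. 'rqrqqqrq' → no match
4. 'ppprprpr' → match
5. 'rqrqqrqr' → no match
6 → no match
7. 'qpqqqrpp' → no match
8. 'rqrqrqqq' → no match
9. 'pppppprp' → match
10. 'rprrqrqp' → match
11. 'qrp' → no match
Total matched: 5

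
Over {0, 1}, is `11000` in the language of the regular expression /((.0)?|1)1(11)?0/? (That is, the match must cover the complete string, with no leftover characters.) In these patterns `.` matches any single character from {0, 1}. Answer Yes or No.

No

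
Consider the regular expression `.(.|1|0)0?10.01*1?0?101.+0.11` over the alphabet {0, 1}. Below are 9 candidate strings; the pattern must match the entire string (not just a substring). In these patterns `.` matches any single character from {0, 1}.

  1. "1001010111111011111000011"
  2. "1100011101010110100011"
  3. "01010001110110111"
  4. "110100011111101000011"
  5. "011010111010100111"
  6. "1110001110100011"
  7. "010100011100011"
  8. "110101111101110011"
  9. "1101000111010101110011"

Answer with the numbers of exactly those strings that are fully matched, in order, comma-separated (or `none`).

1 → match
2 → no match
3 → match
4 → match
5 → match
6 → match
7 → no match
8 → no match
9 → match

1, 3, 4, 5, 6, 9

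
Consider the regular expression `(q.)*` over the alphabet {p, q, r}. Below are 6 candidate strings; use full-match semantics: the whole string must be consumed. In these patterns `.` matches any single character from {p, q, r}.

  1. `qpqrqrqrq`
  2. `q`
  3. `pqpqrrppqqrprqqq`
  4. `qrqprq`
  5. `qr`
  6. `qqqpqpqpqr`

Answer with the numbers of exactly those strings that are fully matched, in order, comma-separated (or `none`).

1 → no match
2 → no match
3 → no match
4 → no match
5 → match
6 → match

5, 6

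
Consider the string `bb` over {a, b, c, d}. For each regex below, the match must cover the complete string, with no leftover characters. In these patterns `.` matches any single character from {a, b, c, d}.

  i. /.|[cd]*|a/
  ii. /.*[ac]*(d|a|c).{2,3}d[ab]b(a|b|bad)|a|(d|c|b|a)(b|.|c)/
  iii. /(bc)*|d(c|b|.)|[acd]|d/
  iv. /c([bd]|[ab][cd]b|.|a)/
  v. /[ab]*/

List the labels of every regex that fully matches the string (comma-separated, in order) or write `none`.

i → no match
ii → match
iii → no match
iv → no match — must start with `c`
v → match

ii, v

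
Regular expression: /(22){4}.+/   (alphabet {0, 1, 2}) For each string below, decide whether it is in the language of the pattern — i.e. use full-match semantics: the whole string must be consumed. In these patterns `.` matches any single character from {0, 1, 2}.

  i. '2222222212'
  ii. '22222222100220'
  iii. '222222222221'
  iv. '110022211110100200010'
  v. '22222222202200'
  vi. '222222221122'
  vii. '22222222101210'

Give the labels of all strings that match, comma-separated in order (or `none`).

i, ii, iii, v, vi, vii

i → match
ii → match
iii → match
iv → no match — must start with '22'
v → match
vi → match
vii → match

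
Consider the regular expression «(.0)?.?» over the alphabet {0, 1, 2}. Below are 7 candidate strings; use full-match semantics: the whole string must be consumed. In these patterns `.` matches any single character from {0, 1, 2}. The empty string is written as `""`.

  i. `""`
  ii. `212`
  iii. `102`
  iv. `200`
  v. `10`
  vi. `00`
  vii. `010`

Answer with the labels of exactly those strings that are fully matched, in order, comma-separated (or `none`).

i → match
ii → no match
iii → match
iv → match
v → match
vi → match
vii → no match

i, iii, iv, v, vi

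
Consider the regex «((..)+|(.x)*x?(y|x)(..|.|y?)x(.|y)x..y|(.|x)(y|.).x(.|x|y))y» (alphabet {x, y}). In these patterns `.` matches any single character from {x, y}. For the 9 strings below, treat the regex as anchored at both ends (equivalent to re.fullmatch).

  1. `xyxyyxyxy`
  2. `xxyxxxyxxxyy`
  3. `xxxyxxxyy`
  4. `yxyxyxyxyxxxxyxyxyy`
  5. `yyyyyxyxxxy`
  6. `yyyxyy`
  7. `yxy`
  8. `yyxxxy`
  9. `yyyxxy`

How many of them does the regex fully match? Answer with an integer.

1. `xyxyyxyxy` → match
2. `xxyxxxyxxxyy` → match
3. `xxxyxxxyy` → match
4 → match
5. `yyyyyxyxxxy` → match
6. `yyyxyy` → match
7. `yxy` → match
8. `yyxxxy` → match
9. `yyyxxy` → match
Total matched: 9

9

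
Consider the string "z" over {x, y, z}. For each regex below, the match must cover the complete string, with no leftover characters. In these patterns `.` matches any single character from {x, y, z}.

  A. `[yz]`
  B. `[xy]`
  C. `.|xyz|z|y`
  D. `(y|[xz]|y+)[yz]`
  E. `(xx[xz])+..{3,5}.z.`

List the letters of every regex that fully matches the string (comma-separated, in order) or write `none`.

A, C

A → match
B → no match
C → match
D → no match
E → no match — must start with "xx"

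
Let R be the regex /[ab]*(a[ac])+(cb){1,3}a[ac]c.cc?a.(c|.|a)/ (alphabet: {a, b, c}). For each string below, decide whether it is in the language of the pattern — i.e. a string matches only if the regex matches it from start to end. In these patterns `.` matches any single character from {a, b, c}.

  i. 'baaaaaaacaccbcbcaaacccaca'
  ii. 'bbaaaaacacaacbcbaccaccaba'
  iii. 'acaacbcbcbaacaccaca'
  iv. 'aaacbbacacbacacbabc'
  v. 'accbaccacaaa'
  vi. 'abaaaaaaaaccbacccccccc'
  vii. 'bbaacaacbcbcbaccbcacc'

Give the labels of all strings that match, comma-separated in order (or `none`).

i → no match
ii → match
iii → match
iv → no match
v → match
vi → no match
vii → match

ii, iii, v, vii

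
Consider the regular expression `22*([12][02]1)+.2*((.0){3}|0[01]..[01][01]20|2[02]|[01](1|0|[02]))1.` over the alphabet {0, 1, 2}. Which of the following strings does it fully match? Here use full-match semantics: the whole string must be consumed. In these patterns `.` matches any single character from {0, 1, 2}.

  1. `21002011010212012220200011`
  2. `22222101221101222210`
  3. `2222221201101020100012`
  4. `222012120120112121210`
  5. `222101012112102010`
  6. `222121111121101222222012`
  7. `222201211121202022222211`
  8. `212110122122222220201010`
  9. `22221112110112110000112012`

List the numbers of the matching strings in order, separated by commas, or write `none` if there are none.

2, 3, 8

1 → no match
2 → match
3 → match
4 → no match
5 → no match
6 → no match
7 → no match
8 → match
9 → no match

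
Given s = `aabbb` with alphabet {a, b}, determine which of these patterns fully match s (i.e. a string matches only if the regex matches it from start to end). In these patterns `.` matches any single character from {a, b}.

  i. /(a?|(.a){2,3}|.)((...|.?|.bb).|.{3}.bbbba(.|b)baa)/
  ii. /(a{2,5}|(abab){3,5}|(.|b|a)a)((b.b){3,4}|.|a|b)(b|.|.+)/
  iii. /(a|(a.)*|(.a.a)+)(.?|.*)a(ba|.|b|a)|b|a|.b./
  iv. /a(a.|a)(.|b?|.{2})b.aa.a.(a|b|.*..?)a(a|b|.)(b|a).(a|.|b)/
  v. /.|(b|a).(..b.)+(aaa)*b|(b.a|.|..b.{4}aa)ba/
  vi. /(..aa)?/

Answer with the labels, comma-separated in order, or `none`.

i, ii

i → match
ii → match
iii → no match
iv → no match
v → no match
vi → no match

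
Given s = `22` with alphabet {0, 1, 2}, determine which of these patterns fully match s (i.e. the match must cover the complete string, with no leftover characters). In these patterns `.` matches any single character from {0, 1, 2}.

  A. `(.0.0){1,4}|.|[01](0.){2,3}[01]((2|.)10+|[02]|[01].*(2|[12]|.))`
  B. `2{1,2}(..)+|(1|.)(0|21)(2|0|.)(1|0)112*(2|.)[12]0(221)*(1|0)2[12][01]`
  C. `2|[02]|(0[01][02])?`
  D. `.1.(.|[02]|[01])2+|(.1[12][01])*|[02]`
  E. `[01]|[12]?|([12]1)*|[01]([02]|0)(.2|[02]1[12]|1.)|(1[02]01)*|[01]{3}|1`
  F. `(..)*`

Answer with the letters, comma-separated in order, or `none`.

F

A → no match
B → no match
C → no match
D → no match
E → no match
F → match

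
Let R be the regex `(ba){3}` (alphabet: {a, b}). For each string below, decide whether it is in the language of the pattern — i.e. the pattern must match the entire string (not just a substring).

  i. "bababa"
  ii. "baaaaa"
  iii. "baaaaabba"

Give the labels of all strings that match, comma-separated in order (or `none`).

i → match
ii → no match — must end with "ba"
iii → no match

i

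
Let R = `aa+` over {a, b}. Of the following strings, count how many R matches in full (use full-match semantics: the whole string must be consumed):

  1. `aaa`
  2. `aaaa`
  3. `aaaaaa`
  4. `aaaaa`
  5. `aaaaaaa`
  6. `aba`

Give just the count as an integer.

5

1. `aaa` → match
2. `aaaa` → match
3. `aaaaaa` → match
4. `aaaaa` → match
5. `aaaaaaa` → match
6. `aba` → no match — must start with `aa`
Total matched: 5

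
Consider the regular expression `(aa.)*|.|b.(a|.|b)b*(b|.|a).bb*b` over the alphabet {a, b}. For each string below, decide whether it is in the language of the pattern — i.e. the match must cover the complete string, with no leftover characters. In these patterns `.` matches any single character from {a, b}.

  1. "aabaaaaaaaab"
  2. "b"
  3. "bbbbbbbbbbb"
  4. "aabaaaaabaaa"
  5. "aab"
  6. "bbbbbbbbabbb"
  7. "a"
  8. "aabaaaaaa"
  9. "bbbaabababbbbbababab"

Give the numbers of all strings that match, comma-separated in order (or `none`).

1, 2, 3, 4, 5, 6, 7, 8

1 → match
2 → match
3 → match
4 → match
5 → match
6 → match
7 → match
8 → match
9 → no match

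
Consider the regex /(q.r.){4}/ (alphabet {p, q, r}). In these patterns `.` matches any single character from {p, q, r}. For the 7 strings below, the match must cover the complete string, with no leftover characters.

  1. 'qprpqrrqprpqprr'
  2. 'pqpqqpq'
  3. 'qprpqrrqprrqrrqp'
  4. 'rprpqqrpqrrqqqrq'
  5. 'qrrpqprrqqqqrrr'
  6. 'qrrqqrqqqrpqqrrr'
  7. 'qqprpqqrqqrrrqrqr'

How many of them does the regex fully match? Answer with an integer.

0

1 → no match
2 → no match — must start with 'q'
3 → no match
4 → no match — must start with 'q'
5 → no match
6 → no match
7 → no match
Total matched: 0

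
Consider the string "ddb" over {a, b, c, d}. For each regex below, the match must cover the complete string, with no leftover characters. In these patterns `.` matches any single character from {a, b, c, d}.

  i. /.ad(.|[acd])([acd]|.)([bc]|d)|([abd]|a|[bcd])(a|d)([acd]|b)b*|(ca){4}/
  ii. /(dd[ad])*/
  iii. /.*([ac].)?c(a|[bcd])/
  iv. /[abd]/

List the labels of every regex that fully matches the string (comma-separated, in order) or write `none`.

i

i → match
ii → no match
iii → no match
iv → no match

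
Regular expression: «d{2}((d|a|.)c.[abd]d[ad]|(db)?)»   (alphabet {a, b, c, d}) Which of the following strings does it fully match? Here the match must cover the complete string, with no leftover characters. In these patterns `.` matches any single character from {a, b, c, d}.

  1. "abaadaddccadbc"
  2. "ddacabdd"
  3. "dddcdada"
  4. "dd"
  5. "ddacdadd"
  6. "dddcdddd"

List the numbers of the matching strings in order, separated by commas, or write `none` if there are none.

2, 3, 4, 5, 6

1 → no match — must start with "d"
2 → match
3 → match
4 → match
5 → match
6 → match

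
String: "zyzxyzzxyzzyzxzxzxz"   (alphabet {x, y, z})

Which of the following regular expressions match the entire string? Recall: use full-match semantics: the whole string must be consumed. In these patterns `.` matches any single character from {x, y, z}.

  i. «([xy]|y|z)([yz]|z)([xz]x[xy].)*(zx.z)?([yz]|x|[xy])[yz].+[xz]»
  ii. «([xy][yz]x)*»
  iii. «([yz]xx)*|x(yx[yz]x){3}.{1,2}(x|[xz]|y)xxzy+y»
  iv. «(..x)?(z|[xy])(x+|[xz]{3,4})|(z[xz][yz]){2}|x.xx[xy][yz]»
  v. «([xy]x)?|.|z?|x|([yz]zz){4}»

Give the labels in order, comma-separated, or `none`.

i → match
ii → no match
iii → no match
iv → no match
v → no match

i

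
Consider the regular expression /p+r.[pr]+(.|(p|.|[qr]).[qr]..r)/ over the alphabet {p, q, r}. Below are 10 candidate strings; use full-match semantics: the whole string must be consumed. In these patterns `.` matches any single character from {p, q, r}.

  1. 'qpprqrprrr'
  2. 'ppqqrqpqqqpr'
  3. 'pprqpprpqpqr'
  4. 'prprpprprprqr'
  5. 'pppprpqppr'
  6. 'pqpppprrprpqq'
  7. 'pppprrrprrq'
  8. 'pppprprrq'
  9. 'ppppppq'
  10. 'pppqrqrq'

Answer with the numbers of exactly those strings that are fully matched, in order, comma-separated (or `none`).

3, 7, 8

1 → no match — must start with 'p'
2 → no match
3 → match
4 → no match
5 → no match
6 → no match
7 → match
8 → match
9 → no match
10 → no match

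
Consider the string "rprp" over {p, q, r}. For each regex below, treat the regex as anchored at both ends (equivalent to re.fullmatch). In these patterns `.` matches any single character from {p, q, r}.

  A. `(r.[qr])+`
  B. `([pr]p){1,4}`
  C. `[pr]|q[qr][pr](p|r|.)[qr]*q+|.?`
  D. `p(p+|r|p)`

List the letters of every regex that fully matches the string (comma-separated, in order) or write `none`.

A → no match
B → match
C → no match
D → no match — must start with "p"

B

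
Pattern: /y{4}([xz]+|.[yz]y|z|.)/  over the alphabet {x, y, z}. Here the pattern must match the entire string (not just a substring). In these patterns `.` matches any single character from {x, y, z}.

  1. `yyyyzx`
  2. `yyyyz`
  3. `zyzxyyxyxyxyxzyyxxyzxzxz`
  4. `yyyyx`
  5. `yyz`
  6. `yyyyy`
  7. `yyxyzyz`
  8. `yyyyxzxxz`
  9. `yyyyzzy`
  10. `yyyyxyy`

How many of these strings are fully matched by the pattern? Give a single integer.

1 → match
2 → match
3 → no match — must start with `y`
4 → match
5 → no match
6 → match
7 → no match
8 → match
9 → match
10 → match
Total matched: 7

7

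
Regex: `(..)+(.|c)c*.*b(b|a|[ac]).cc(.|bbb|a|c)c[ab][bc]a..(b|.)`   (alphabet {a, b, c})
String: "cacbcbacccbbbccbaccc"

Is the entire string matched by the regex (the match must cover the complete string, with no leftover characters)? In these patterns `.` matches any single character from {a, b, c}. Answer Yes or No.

No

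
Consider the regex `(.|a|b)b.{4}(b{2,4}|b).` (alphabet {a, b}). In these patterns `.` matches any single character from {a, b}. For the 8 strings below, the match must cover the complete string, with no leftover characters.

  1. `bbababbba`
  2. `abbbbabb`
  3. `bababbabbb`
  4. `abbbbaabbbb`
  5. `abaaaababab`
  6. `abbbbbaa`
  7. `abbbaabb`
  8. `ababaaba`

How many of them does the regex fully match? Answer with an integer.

1. `bbababbba` → match
2. `abbbbabb` → match
3. `bababbabbb` → no match
4. `abbbbaabbbb` → no match
5. `abaaaababab` → no match
6. `abbbbbaa` → no match
7. `abbbaabb` → match
8. `ababaaba` → match
Total matched: 4

4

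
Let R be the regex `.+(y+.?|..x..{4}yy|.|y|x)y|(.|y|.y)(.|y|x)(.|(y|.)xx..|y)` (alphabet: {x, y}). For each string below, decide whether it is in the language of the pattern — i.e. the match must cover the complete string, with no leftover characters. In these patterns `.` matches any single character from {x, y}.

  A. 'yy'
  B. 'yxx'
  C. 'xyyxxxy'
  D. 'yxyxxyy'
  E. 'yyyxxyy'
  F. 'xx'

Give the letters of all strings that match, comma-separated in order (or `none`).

B, C, D, E

A. 'yy' → no match
B. 'yxx' → match
C. 'xyyxxxy' → match
D. 'yxyxxyy' → match
E. 'yyyxxyy' → match
F. 'xx' → no match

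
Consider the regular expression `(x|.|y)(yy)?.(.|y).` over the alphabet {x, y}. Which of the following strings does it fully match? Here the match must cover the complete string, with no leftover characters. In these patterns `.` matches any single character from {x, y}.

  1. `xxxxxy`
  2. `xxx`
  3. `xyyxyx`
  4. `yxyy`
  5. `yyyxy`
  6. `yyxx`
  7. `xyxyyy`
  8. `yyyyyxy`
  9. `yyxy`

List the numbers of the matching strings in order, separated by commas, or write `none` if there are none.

3, 4, 6, 9

1 → no match
2 → no match
3 → match
4 → match
5 → no match
6 → match
7 → no match
8 → no match
9 → match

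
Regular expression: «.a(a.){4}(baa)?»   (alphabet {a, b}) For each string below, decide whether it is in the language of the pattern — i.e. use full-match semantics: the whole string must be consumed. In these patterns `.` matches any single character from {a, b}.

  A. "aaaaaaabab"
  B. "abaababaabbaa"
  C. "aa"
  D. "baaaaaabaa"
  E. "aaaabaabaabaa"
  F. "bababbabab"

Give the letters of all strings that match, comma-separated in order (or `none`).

A. "aaaaaaabab" → match
B → no match
C. "aa" → no match
D. "baaaaaabaa" → match
E → no match
F. "bababbabab" → no match

A, D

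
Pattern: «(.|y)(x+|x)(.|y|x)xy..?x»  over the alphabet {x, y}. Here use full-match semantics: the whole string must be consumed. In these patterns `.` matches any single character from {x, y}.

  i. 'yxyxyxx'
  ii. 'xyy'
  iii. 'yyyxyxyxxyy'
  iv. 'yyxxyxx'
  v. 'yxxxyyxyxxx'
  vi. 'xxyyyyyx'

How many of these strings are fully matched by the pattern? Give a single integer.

i → match
ii → no match — must end with 'x'
iii → no match — must end with 'x'
iv → no match
v → no match
vi → no match
Total matched: 1

1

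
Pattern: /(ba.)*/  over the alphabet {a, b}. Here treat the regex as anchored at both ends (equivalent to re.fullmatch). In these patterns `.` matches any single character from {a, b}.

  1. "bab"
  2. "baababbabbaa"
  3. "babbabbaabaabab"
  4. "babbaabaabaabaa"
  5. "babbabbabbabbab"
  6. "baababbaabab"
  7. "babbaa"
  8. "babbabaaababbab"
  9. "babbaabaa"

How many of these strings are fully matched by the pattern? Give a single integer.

8

1. "bab" → match
2. "baababbabbaa" → match
3 → match
4 → match
5 → match
6. "baababbaabab" → match
7. "babbaa" → match
8 → no match
9. "babbaabaa" → match
Total matched: 8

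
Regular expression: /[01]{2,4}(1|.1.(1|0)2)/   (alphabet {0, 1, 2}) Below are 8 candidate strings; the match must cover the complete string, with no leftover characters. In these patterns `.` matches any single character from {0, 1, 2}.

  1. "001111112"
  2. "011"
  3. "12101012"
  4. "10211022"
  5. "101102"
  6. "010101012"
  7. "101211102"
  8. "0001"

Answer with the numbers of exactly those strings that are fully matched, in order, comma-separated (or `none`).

1, 2, 6, 8

1 → match
2 → match
3 → no match
4 → no match
5 → no match
6 → match
7 → no match
8 → match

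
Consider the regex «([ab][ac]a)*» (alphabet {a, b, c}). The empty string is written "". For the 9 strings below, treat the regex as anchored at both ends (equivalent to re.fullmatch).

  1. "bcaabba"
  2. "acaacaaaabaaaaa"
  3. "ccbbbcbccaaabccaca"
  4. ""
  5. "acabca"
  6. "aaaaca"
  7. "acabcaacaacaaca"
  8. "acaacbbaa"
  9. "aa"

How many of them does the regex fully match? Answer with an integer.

1 → no match
2 → match
3 → no match
4 → match
5 → match
6 → match
7 → match
8 → no match
9 → no match
Total matched: 5

5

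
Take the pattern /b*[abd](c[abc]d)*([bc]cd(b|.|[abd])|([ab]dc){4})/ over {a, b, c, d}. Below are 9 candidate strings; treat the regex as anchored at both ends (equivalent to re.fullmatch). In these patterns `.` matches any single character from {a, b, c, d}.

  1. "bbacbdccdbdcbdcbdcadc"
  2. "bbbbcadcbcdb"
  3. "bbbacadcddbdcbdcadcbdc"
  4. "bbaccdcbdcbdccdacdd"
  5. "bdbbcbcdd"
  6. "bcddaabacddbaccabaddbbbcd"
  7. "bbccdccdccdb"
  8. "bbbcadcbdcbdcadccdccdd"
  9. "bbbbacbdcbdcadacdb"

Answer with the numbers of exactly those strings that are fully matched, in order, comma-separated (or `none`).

1 → match
2 → no match
3 → no match
4 → no match
5 → no match
6 → no match
7 → match
8 → match
9 → no match

1, 7, 8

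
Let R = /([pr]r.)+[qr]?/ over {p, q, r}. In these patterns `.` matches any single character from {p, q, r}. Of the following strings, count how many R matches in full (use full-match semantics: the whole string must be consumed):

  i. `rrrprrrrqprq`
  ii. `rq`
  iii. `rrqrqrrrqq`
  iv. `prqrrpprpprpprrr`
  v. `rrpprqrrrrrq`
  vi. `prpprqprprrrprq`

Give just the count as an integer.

4

i. `rrrprrrrqprq` → match
ii. `rq` → no match
iii. `rrqrqrrrqq` → no match
iv → match
v. `rrpprqrrrrrq` → match
vi → match
Total matched: 4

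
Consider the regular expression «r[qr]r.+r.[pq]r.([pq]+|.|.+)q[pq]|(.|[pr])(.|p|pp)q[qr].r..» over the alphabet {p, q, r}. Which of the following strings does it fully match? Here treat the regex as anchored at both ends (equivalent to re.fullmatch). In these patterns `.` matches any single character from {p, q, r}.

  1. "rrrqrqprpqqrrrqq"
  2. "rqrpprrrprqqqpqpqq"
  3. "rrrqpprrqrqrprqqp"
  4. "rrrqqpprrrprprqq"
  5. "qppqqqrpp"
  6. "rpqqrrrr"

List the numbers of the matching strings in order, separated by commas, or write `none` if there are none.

1 → match
2 → match
3 → match
4 → match
5 → match
6 → match

1, 2, 3, 4, 5, 6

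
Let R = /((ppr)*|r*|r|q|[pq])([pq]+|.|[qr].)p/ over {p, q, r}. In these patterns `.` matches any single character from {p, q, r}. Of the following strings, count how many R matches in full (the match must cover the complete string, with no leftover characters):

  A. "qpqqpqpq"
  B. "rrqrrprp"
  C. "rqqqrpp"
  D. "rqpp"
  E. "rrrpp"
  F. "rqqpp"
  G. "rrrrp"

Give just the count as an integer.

4

A. "qpqqpqpq" → no match — must end with "p"
B. "rrqrrprp" → no match
C. "rqqqrpp" → no match
D. "rqpp" → match
E. "rrrpp" → match
F. "rqqpp" → match
G. "rrrrp" → match
Total matched: 4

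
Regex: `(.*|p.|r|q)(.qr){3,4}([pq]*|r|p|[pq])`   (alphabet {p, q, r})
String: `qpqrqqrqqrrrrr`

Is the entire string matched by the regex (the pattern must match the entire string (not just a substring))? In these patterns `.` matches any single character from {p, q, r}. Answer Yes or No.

No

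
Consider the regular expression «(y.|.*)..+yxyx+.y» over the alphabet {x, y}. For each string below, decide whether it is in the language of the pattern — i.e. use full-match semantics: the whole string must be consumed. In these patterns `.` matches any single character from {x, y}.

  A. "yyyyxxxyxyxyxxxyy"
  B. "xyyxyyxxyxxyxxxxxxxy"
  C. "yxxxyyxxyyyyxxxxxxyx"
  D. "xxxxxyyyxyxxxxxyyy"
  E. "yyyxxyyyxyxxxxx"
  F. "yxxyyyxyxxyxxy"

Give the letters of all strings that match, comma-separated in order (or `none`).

A → match
B → no match
C → no match — must end with "y"
D → no match
E → no match — must end with "y"
F → no match

A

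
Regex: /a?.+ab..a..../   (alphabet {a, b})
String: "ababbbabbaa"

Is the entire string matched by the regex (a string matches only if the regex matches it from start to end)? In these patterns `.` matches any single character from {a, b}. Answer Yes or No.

Yes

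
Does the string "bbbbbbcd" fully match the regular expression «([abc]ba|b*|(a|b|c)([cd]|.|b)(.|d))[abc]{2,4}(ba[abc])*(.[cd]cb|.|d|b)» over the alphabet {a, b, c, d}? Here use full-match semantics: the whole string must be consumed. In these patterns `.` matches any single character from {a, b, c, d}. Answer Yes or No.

Yes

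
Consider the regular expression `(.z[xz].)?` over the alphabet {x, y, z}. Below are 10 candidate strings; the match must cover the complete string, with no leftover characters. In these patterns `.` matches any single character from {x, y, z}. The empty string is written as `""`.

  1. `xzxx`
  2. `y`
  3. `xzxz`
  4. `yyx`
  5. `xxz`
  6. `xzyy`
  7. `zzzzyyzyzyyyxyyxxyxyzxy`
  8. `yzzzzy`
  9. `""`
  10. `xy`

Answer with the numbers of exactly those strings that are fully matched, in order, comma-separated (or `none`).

1. `xzxx` → match
2. `y` → no match
3. `xzxz` → match
4. `yyx` → no match
5. `xxz` → no match
6. `xzyy` → no match
7 → no match
8. `yzzzzy` → no match
9. `""` → match
10. `xy` → no match

1, 3, 9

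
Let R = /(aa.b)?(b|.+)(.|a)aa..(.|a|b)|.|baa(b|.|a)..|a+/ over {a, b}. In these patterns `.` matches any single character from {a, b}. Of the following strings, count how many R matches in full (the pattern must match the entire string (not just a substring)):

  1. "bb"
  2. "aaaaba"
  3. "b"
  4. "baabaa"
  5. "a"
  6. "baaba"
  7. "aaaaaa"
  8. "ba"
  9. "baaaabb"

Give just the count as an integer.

1. "bb" → no match
2. "aaaaba" → no match
3. "b" → match
4. "baabaa" → match
5. "a" → match
6. "baaba" → no match
7. "aaaaaa" → match
8. "ba" → no match
9. "baaaabb" → match
Total matched: 5

5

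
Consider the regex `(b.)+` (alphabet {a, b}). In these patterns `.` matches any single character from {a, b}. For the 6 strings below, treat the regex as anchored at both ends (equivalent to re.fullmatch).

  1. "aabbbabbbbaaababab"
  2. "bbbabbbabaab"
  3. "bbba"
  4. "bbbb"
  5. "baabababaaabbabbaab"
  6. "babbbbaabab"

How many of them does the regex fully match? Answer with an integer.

2

1 → no match — must start with "b"
2 → no match
3 → match
4 → match
5 → no match
6 → no match
Total matched: 2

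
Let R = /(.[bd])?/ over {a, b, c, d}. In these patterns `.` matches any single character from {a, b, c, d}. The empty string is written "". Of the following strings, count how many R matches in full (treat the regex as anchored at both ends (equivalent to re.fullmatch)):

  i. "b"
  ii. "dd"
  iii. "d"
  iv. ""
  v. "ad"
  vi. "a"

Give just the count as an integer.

i. "b" → no match
ii. "dd" → match
iii. "d" → no match
iv. "" → match
v. "ad" → match
vi. "a" → no match
Total matched: 3

3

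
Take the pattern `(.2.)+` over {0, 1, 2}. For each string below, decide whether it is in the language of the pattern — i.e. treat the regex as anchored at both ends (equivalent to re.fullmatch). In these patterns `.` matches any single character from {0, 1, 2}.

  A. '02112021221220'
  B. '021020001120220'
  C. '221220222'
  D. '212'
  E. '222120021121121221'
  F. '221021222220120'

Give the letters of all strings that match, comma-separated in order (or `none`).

A → no match
B → no match
C → match
D → no match
E → match
F → match

C, E, F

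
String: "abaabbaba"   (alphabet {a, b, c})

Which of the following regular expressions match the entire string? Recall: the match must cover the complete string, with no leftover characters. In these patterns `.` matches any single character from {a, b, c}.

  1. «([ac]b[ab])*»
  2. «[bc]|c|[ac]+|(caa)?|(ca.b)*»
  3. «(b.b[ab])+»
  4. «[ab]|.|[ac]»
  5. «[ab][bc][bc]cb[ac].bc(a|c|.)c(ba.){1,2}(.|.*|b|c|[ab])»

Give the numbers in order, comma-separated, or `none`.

1

1 → match
2 → no match
3 → no match — must start with "b"
4 → no match
5 → no match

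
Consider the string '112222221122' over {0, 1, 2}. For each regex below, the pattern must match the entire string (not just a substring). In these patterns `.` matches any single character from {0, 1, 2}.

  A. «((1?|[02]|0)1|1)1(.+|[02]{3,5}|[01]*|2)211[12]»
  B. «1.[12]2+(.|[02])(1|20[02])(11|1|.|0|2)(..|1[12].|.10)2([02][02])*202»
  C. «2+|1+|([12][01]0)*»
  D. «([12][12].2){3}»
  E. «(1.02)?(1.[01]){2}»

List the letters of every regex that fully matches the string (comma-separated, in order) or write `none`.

D

A → no match
B → no match — must end with '202'
C → no match
D → match
E → no match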